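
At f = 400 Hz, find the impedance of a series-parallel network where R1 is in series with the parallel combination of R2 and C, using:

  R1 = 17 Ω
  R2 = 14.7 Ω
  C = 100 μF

Step 1 — Angular frequency: ω = 2π·f = 2π·400 = 2513 rad/s.
Step 2 — Component impedances:
  R1: Z = R = 17 Ω
  R2: Z = R = 14.7 Ω
  C: Z = 1/(jωC) = -j/(ω·C) = 0 - j3.979 Ω
Step 3 — Parallel branch: R2 || C = 1/(1/R2 + 1/C) = 1.003 - j3.707 Ω.
Step 4 — Series with R1: Z_total = R1 + (R2 || C) = 18 - j3.707 Ω = 18.38∠-11.6° Ω.

Z = 18 - j3.707 Ω = 18.38∠-11.6° Ω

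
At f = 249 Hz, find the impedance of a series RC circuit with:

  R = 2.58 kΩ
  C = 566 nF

Step 1 — Angular frequency: ω = 2π·f = 2π·249 = 1565 rad/s.
Step 2 — Component impedances:
  R: Z = R = 2580 Ω
  C: Z = 1/(jωC) = -j/(ω·C) = 0 - j1129 Ω
Step 3 — Series combination: Z_total = R + C = 2580 - j1129 Ω = 2816∠-23.6° Ω.

Z = 2580 - j1129 Ω = 2816∠-23.6° Ω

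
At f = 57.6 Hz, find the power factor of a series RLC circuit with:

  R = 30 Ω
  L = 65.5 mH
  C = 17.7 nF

Step 1 — Angular frequency: ω = 2π·f = 2π·57.6 = 361.9 rad/s.
Step 2 — Component impedances:
  R: Z = R = 30 Ω
  L: Z = jωL = j·361.9·0.0655 = 0 + j23.71 Ω
  C: Z = 1/(jωC) = -j/(ω·C) = 0 - j1.561e+05 Ω
Step 3 — Series combination: Z_total = R + L + C = 30 - j1.561e+05 Ω = 1.561e+05∠-90.0° Ω.
Step 4 — Power factor: PF = cos(φ) = Re(Z)/|Z| = 30/1.561e+05 = 0.0001922.
Step 5 — Type: Im(Z) = -1.561e+05 ⇒ leading (phase φ = -90.0°).

PF = 0.0001922 (leading, φ = -90.0°)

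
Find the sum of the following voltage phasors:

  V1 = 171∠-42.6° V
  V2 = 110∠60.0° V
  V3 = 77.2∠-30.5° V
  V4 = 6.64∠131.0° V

Step 1 — Convert each phasor to rectangular form:
  V1 = 171·(cos(-42.6°) + j·sin(-42.6°)) = 125.9 - j115.7 V
  V2 = 110·(cos(60.0°) + j·sin(60.0°)) = 55 + j95.26 V
  V3 = 77.2·(cos(-30.5°) + j·sin(-30.5°)) = 66.52 - j39.18 V
  V4 = 6.64·(cos(131.0°) + j·sin(131.0°)) = -4.356 + j5.011 V
Step 2 — Sum components: V_total = 243 - j54.65 V.
Step 3 — Convert to polar: |V_total| = 249.1 V, ∠V_total = -12.7°.

V_total = 249.1∠-12.7° V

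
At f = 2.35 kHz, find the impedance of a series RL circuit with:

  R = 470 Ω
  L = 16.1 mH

Step 1 — Angular frequency: ω = 2π·f = 2π·2350 = 1.477e+04 rad/s.
Step 2 — Component impedances:
  R: Z = R = 470 Ω
  L: Z = jωL = j·1.477e+04·0.0161 = 0 + j237.7 Ω
Step 3 — Series combination: Z_total = R + L = 470 + j237.7 Ω = 526.7∠26.8° Ω.

Z = 470 + j237.7 Ω = 526.7∠26.8° Ω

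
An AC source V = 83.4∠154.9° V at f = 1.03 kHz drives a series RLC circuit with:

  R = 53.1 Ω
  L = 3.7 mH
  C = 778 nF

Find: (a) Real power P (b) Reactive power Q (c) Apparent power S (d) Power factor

Step 1 — Angular frequency: ω = 2π·f = 2π·1030 = 6472 rad/s.
Step 2 — Component impedances:
  R: Z = R = 53.1 Ω
  L: Z = jωL = j·6472·0.0037 = 0 + j23.95 Ω
  C: Z = 1/(jωC) = -j/(ω·C) = 0 - j198.6 Ω
Step 3 — Series combination: Z_total = R + L + C = 53.1 - j174.7 Ω = 182.6∠-73.1° Ω.
Step 4 — Source phasor: V = 83.4∠154.9° V = -75.52 + j35.38 V.
Step 5 — Current: I = V / Z = -0.3057 - j0.3394 A = 0.4568∠-132.0° A.
Step 6 — Complex power: S = V·I* = 11.08 - j36.45 VA.
Step 7 — Real power: P = Re(S) = 11.08 W.
Step 8 — Reactive power: Q = Im(S) = -36.45 VAR.
Step 9 — Apparent power: |S| = 38.1 VA.
Step 10 — Power factor: PF = P/|S| = 0.2909 (leading).

(a) P = 11.08 W  (b) Q = -36.45 VAR  (c) S = 38.1 VA  (d) PF = 0.2909 (leading)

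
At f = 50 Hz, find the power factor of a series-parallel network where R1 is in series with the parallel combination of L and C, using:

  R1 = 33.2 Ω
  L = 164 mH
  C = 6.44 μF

Step 1 — Angular frequency: ω = 2π·f = 2π·50 = 314.2 rad/s.
Step 2 — Component impedances:
  R1: Z = R = 33.2 Ω
  L: Z = jωL = j·314.2·0.164 = 0 + j51.52 Ω
  C: Z = 1/(jωC) = -j/(ω·C) = 0 - j494.3 Ω
Step 3 — Parallel branch: L || C = 1/(1/L + 1/C) = 0 + j57.52 Ω.
Step 4 — Series with R1: Z_total = R1 + (L || C) = 33.2 + j57.52 Ω = 66.41∠60.0° Ω.
Step 5 — Power factor: PF = cos(φ) = Re(Z)/|Z| = 33.2/66.41 = 0.4999.
Step 6 — Type: Im(Z) = 57.52 ⇒ lagging (phase φ = 60.0°).

PF = 0.4999 (lagging, φ = 60.0°)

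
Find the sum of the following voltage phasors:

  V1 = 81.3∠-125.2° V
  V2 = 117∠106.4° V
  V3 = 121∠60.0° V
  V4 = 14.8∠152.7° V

Step 1 — Convert each phasor to rectangular form:
  V1 = 81.3·(cos(-125.2°) + j·sin(-125.2°)) = -46.86 - j66.43 V
  V2 = 117·(cos(106.4°) + j·sin(106.4°)) = -33.03 + j112.2 V
  V3 = 121·(cos(60.0°) + j·sin(60.0°)) = 60.5 + j104.8 V
  V4 = 14.8·(cos(152.7°) + j·sin(152.7°)) = -13.15 + j6.788 V
Step 2 — Sum components: V_total = -32.55 + j157.4 V.
Step 3 — Convert to polar: |V_total| = 160.7 V, ∠V_total = 101.7°.

V_total = 160.7∠101.7° V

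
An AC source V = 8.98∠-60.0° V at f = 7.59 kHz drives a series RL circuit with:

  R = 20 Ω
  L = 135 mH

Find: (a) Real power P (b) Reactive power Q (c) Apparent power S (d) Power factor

Step 1 — Angular frequency: ω = 2π·f = 2π·7590 = 4.769e+04 rad/s.
Step 2 — Component impedances:
  R: Z = R = 20 Ω
  L: Z = jωL = j·4.769e+04·0.135 = 0 + j6438 Ω
Step 3 — Series combination: Z_total = R + L = 20 + j6438 Ω = 6438∠89.8° Ω.
Step 4 — Source phasor: V = 8.98∠-60.0° V = 4.49 - j7.777 V.
Step 5 — Current: I = V / Z = -0.001206 - j0.0007012 A = 0.001395∠-149.8° A.
Step 6 — Complex power: S = V·I* = 3.891e-05 + j0.01253 VA.
Step 7 — Real power: P = Re(S) = 3.891e-05 W.
Step 8 — Reactive power: Q = Im(S) = 0.01253 VAR.
Step 9 — Apparent power: |S| = 0.01253 VA.
Step 10 — Power factor: PF = P/|S| = 0.003107 (lagging).

(a) P = 3.891e-05 W  (b) Q = 0.01253 VAR  (c) S = 0.01253 VA  (d) PF = 0.003107 (lagging)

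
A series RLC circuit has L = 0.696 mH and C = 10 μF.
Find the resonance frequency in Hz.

Step 1 — Resonance condition Im(Z)=0 gives ω₀ = 1/√(LC).
Step 2 — ω₀ = 1/√(0.000696·1e-05) = 1.199e+04 rad/s.
Step 3 — f₀ = ω₀/(2π) = 1908 Hz.

f₀ = 1908 Hz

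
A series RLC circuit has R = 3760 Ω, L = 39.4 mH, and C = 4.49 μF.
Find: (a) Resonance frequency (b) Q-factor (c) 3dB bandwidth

Step 1 — Resonance: ω₀ = 1/√(LC) = 1/√(0.0394·4.49e-06) = 2378 rad/s.
Step 2 — f₀ = ω₀/(2π) = 378.4 Hz.
Step 3 — Series Q: Q = ω₀L/R = 2378·0.0394/3760 = 0.02491.
Step 4 — Bandwidth: Δω = ω₀/Q = 9.543e+04 rad/s; BW = Δω/(2π) = 1.519e+04 Hz.

(a) f₀ = 378.4 Hz  (b) Q = 0.02491  (c) BW = 1.519e+04 Hz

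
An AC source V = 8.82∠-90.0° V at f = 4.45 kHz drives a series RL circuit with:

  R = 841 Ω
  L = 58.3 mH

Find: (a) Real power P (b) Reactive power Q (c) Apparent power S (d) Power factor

Step 1 — Angular frequency: ω = 2π·f = 2π·4450 = 2.796e+04 rad/s.
Step 2 — Component impedances:
  R: Z = R = 841 Ω
  L: Z = jωL = j·2.796e+04·0.0583 = 0 + j1630 Ω
Step 3 — Series combination: Z_total = R + L = 841 + j1630 Ω = 1834∠62.7° Ω.
Step 4 — Source phasor: V = 8.82∠-90.0° V = 0 - j8.82 V.
Step 5 — Current: I = V / Z = -0.004273 - j0.002205 A = 0.004809∠-152.7° A.
Step 6 — Complex power: S = V·I* = 0.01945 + j0.03769 VA.
Step 7 — Real power: P = Re(S) = 0.01945 W.
Step 8 — Reactive power: Q = Im(S) = 0.03769 VAR.
Step 9 — Apparent power: |S| = 0.04241 VA.
Step 10 — Power factor: PF = P/|S| = 0.4585 (lagging).

(a) P = 0.01945 W  (b) Q = 0.03769 VAR  (c) S = 0.04241 VA  (d) PF = 0.4585 (lagging)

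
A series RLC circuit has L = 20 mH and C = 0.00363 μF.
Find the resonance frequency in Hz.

Step 1 — Resonance condition Im(Z)=0 gives ω₀ = 1/√(LC).
Step 2 — ω₀ = 1/√(0.02·3.63e-09) = 1.174e+05 rad/s.
Step 3 — f₀ = ω₀/(2π) = 1.868e+04 Hz.

f₀ = 1.868e+04 Hz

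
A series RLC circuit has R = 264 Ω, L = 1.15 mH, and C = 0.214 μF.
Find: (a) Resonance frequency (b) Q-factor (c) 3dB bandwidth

Step 1 — Resonance condition Im(Z)=0 gives ω₀ = 1/√(LC).
Step 2 — ω₀ = 1/√(0.00115·2.14e-07) = 6.374e+04 rad/s.
Step 3 — f₀ = ω₀/(2π) = 1.015e+04 Hz.
Step 4 — Series Q: Q = ω₀L/R = 6.374e+04·0.00115/264 = 0.2777.
Step 5 — 3dB bandwidth: Δω = ω₀/Q = 2.296e+05 rad/s; BW = Δω/(2π) = 3.654e+04 Hz.

(a) f₀ = 1.015e+04 Hz  (b) Q = 0.2777  (c) BW = 3.654e+04 Hz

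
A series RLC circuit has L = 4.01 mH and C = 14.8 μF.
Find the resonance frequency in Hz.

Step 1 — Resonance condition Im(Z)=0 gives ω₀ = 1/√(LC).
Step 2 — ω₀ = 1/√(0.00401·1.48e-05) = 4105 rad/s.
Step 3 — f₀ = ω₀/(2π) = 653.3 Hz.

f₀ = 653.3 Hz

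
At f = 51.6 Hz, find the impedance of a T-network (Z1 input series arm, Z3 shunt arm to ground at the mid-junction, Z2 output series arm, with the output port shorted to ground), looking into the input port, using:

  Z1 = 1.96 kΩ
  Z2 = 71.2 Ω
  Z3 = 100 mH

Step 1 — Angular frequency: ω = 2π·f = 2π·51.6 = 324.2 rad/s.
Step 2 — Component impedances:
  Z1: Z = R = 1960 Ω
  Z2: Z = R = 71.2 Ω
  Z3: Z = jωL = j·324.2·0.1 = 0 + j32.42 Ω
Step 3 — With the output port shorted to ground, the output series arm Z2 runs from the junction to ground; the shunt arm Z3 also runs from the junction to ground. They appear in parallel: Z3 || Z2 = 12.23 + j26.85 Ω.
Step 4 — Series with input arm Z1: Z_in = Z1 + (Z3 || Z2) = 1972 + j26.85 Ω = 1972∠0.8° Ω.

Z = 1972 + j26.85 Ω = 1972∠0.8° Ω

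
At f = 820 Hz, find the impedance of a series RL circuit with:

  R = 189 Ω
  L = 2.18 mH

Step 1 — Angular frequency: ω = 2π·f = 2π·820 = 5152 rad/s.
Step 2 — Component impedances:
  R: Z = R = 189 Ω
  L: Z = jωL = j·5152·0.00218 = 0 + j11.23 Ω
Step 3 — Series combination: Z_total = R + L = 189 + j11.23 Ω = 189.3∠3.4° Ω.

Z = 189 + j11.23 Ω = 189.3∠3.4° Ω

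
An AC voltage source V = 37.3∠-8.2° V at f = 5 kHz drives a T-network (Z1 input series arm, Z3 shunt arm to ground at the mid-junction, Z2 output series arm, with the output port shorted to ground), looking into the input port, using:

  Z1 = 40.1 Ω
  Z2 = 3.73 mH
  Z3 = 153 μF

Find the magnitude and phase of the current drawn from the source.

Step 1 — Angular frequency: ω = 2π·f = 2π·5000 = 3.142e+04 rad/s.
Step 2 — Component impedances:
  Z1: Z = R = 40.1 Ω
  Z2: Z = jωL = j·3.142e+04·0.00373 = 0 + j117.2 Ω
  Z3: Z = 1/(jωC) = -j/(ω·C) = 0 - j0.208 Ω
Step 3 — With the output port shorted to ground, the output series arm Z2 runs from the junction to ground; the shunt arm Z3 also runs from the junction to ground. They appear in parallel: Z3 || Z2 = 0 - j0.2084 Ω.
Step 4 — Series with input arm Z1: Z_in = Z1 + (Z3 || Z2) = 40.1 - j0.2084 Ω = 40.1∠-0.3° Ω.
Step 5 — Source phasor: V = 37.3∠-8.2° V = 36.92 - j5.32 V.
Step 6 — Ohm's law: I = V / Z_total = (36.92 - j5.32) / (40.1 - j0.2084) = 0.9213 - j0.1279 A.
Step 7 — Convert to polar: |I| = 0.9302 A, ∠I = -7.9°.

I = 0.9302∠-7.9° A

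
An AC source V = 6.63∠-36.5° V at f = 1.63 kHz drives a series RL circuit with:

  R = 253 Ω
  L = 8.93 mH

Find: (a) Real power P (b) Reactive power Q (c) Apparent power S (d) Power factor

Step 1 — Angular frequency: ω = 2π·f = 2π·1630 = 1.024e+04 rad/s.
Step 2 — Component impedances:
  R: Z = R = 253 Ω
  L: Z = jωL = j·1.024e+04·0.00893 = 0 + j91.46 Ω
Step 3 — Series combination: Z_total = R + L = 253 + j91.46 Ω = 269∠19.9° Ω.
Step 4 — Source phasor: V = 6.63∠-36.5° V = 5.33 - j3.944 V.
Step 5 — Current: I = V / Z = 0.01365 - j0.02052 A = 0.02464∠-56.4° A.
Step 6 — Complex power: S = V·I* = 0.1537 + j0.05555 VA.
Step 7 — Real power: P = Re(S) = 0.1537 W.
Step 8 — Reactive power: Q = Im(S) = 0.05555 VAR.
Step 9 — Apparent power: |S| = 0.1634 VA.
Step 10 — Power factor: PF = P/|S| = 0.9404 (lagging).

(a) P = 0.1537 W  (b) Q = 0.05555 VAR  (c) S = 0.1634 VA  (d) PF = 0.9404 (lagging)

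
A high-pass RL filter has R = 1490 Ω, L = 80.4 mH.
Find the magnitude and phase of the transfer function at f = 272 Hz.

Step 1 — Angular frequency: ω = 2π·272 = 1709 rad/s.
Step 2 — Transfer function: H(jω) = jωL/(R + jωL).
Step 3 — Numerator jωL = j·137.4; denominator R + jωL = 1490 + j137.4.
Step 4 — H = 0.008433 + j0.09144.
Step 5 — Magnitude: |H| = 0.09183 (-20.7 dB); phase: φ = 84.7°.

|H| = 0.09183 (-20.7 dB), φ = 84.7°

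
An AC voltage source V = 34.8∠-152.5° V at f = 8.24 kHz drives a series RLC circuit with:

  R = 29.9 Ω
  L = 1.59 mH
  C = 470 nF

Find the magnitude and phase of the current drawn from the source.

Step 1 — Angular frequency: ω = 2π·f = 2π·8240 = 5.177e+04 rad/s.
Step 2 — Component impedances:
  R: Z = R = 29.9 Ω
  L: Z = jωL = j·5.177e+04·0.00159 = 0 + j82.32 Ω
  C: Z = 1/(jωC) = -j/(ω·C) = 0 - j41.1 Ω
Step 3 — Series combination: Z_total = R + L + C = 29.9 + j41.22 Ω = 50.93∠54.0° Ω.
Step 4 — Source phasor: V = 34.8∠-152.5° V = -30.87 - j16.07 V.
Step 5 — Ohm's law: I = V / Z_total = (-30.87 - j16.07) / (29.9 + j41.22) = -0.6113 + j0.3054 A.
Step 6 — Convert to polar: |I| = 0.6833 A, ∠I = 153.5°.

I = 0.6833∠153.5° A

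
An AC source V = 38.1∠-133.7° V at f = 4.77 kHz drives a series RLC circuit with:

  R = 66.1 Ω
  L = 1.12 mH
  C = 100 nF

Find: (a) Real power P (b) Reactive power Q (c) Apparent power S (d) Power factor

Step 1 — Angular frequency: ω = 2π·f = 2π·4770 = 2.997e+04 rad/s.
Step 2 — Component impedances:
  R: Z = R = 66.1 Ω
  L: Z = jωL = j·2.997e+04·0.00112 = 0 + j33.57 Ω
  C: Z = 1/(jωC) = -j/(ω·C) = 0 - j333.7 Ω
Step 3 — Series combination: Z_total = R + L + C = 66.1 - j300.1 Ω = 307.3∠-77.6° Ω.
Step 4 — Source phasor: V = 38.1∠-133.7° V = -26.32 - j27.55 V.
Step 5 — Current: I = V / Z = 0.06911 - j0.1029 A = 0.124∠-56.1° A.
Step 6 — Complex power: S = V·I* = 1.016 - j4.613 VA.
Step 7 — Real power: P = Re(S) = 1.016 W.
Step 8 — Reactive power: Q = Im(S) = -4.613 VAR.
Step 9 — Apparent power: |S| = 4.724 VA.
Step 10 — Power factor: PF = P/|S| = 0.2151 (leading).

(a) P = 1.016 W  (b) Q = -4.613 VAR  (c) S = 4.724 VA  (d) PF = 0.2151 (leading)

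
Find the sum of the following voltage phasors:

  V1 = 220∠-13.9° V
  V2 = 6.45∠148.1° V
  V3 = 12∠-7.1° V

Step 1 — Convert each phasor to rectangular form:
  V1 = 220·(cos(-13.9°) + j·sin(-13.9°)) = 213.6 - j52.85 V
  V2 = 6.45·(cos(148.1°) + j·sin(148.1°)) = -5.476 + j3.408 V
  V3 = 12·(cos(-7.1°) + j·sin(-7.1°)) = 11.91 - j1.483 V
Step 2 — Sum components: V_total = 220 - j50.92 V.
Step 3 — Convert to polar: |V_total| = 225.8 V, ∠V_total = -13.0°.

V_total = 225.8∠-13.0° V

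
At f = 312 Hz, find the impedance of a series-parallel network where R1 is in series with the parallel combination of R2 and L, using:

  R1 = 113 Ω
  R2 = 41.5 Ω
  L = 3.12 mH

Step 1 — Angular frequency: ω = 2π·f = 2π·312 = 1960 rad/s.
Step 2 — Component impedances:
  R1: Z = R = 113 Ω
  R2: Z = R = 41.5 Ω
  L: Z = jωL = j·1960·0.00312 = 0 + j6.116 Ω
Step 3 — Parallel branch: R2 || L = 1/(1/R2 + 1/L) = 0.8823 + j5.986 Ω.
Step 4 — Series with R1: Z_total = R1 + (R2 || L) = 113.9 + j5.986 Ω = 114∠3.0° Ω.

Z = 113.9 + j5.986 Ω = 114∠3.0° Ω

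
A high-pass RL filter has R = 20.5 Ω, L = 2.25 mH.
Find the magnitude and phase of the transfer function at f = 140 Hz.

Step 1 — Angular frequency: ω = 2π·140 = 879.6 rad/s.
Step 2 — Transfer function: H(jω) = jωL/(R + jωL).
Step 3 — Numerator jωL = j·1.979; denominator R + jωL = 20.5 + j1.979.
Step 4 — H = 0.009235 + j0.09565.
Step 5 — Magnitude: |H| = 0.0961 (-20.3 dB); phase: φ = 84.5°.

|H| = 0.0961 (-20.3 dB), φ = 84.5°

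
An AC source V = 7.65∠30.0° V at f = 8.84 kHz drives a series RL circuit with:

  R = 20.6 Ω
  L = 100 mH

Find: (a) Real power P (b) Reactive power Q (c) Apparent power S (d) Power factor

Step 1 — Angular frequency: ω = 2π·f = 2π·8840 = 5.554e+04 rad/s.
Step 2 — Component impedances:
  R: Z = R = 20.6 Ω
  L: Z = jωL = j·5.554e+04·0.1 = 0 + j5554 Ω
Step 3 — Series combination: Z_total = R + L = 20.6 + j5554 Ω = 5554∠89.8° Ω.
Step 4 — Source phasor: V = 7.65∠30.0° V = 6.625 + j3.825 V.
Step 5 — Current: I = V / Z = 0.0006931 - j0.00119 A = 0.001377∠-59.8° A.
Step 6 — Complex power: S = V·I* = 3.908e-05 + j0.01054 VA.
Step 7 — Real power: P = Re(S) = 3.908e-05 W.
Step 8 — Reactive power: Q = Im(S) = 0.01054 VAR.
Step 9 — Apparent power: |S| = 0.01054 VA.
Step 10 — Power factor: PF = P/|S| = 0.003709 (lagging).

(a) P = 3.908e-05 W  (b) Q = 0.01054 VAR  (c) S = 0.01054 VA  (d) PF = 0.003709 (lagging)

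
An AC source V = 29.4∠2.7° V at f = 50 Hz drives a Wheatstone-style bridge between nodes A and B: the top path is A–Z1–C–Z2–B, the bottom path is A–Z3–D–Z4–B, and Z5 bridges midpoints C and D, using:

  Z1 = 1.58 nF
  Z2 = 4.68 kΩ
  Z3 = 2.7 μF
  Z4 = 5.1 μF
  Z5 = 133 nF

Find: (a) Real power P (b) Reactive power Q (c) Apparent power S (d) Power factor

Step 1 — Angular frequency: ω = 2π·f = 2π·50 = 314.2 rad/s.
Step 2 — Component impedances:
  Z1: Z = 1/(jωC) = -j/(ω·C) = 0 - j2.015e+06 Ω
  Z2: Z = R = 4680 Ω
  Z3: Z = 1/(jωC) = -j/(ω·C) = 0 - j1179 Ω
  Z4: Z = 1/(jωC) = -j/(ω·C) = 0 - j624.1 Ω
  Z5: Z = 1/(jωC) = -j/(ω·C) = 0 - j2.393e+04 Ω
Step 3 — Bridge requires nodal analysis (the Z5 bridge couples midpoints C and D, so the two paths cannot be reduced to a simple series/parallel combination). Setting node B to ground and injecting 1 A at node A, the 3-node admittance system at A, C, D solves to V_A = Z_AB = 3.116 - j1786 Ω = 1786∠-89.9° Ω.
Step 4 — Source phasor: V = 29.4∠2.7° V = 29.37 + j1.385 V.
Step 5 — Current: I = V / Z = -0.0007467 + j0.01644 A = 0.01646∠92.6° A.
Step 6 — Complex power: S = V·I* = 0.0008442 - j0.4839 VA.
Step 7 — Real power: P = Re(S) = 0.0008442 W.
Step 8 — Reactive power: Q = Im(S) = -0.4839 VAR.
Step 9 — Apparent power: |S| = 0.4839 VA.
Step 10 — Power factor: PF = P/|S| = 0.001745 (leading).

(a) P = 0.0008442 W  (b) Q = -0.4839 VAR  (c) S = 0.4839 VA  (d) PF = 0.001745 (leading)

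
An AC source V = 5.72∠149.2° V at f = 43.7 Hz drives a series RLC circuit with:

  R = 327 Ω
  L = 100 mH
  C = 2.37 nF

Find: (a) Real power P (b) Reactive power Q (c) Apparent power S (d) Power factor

Step 1 — Angular frequency: ω = 2π·f = 2π·43.7 = 274.6 rad/s.
Step 2 — Component impedances:
  R: Z = R = 327 Ω
  L: Z = jωL = j·274.6·0.1 = 0 + j27.46 Ω
  C: Z = 1/(jωC) = -j/(ω·C) = 0 - j1.537e+06 Ω
Step 3 — Series combination: Z_total = R + L + C = 327 - j1.537e+06 Ω = 1.537e+06∠-90.0° Ω.
Step 4 — Source phasor: V = 5.72∠149.2° V = -4.913 + j2.929 V.
Step 5 — Current: I = V / Z = -1.907e-06 - j3.197e-06 A = 3.722e-06∠-120.8° A.
Step 6 — Complex power: S = V·I* = 4.531e-09 - j2.129e-05 VA.
Step 7 — Real power: P = Re(S) = 4.531e-09 W.
Step 8 — Reactive power: Q = Im(S) = -2.129e-05 VAR.
Step 9 — Apparent power: |S| = 2.129e-05 VA.
Step 10 — Power factor: PF = P/|S| = 0.0002128 (leading).

(a) P = 4.531e-09 W  (b) Q = -2.129e-05 VAR  (c) S = 2.129e-05 VA  (d) PF = 0.0002128 (leading)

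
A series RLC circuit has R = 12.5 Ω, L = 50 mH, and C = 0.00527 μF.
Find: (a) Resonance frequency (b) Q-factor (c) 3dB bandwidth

Step 1 — Resonance condition Im(Z)=0 gives ω₀ = 1/√(LC).
Step 2 — ω₀ = 1/√(0.05·5.27e-09) = 6.16e+04 rad/s.
Step 3 — f₀ = ω₀/(2π) = 9805 Hz.
Step 4 — Series Q: Q = ω₀L/R = 6.16e+04·0.05/12.5 = 246.4.
Step 5 — 3dB bandwidth: Δω = ω₀/Q = 250 rad/s; BW = Δω/(2π) = 39.79 Hz.

(a) f₀ = 9805 Hz  (b) Q = 246.4  (c) BW = 39.79 Hz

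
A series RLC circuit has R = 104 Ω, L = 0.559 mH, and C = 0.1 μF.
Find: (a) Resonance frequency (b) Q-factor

Step 1 — Resonance condition Im(Z)=0 gives ω₀ = 1/√(LC).
Step 2 — ω₀ = 1/√(0.000559·1e-07) = 1.338e+05 rad/s.
Step 3 — f₀ = ω₀/(2π) = 2.129e+04 Hz.
Step 4 — Series Q: Q = ω₀L/R = 1.338e+05·0.000559/104 = 0.7189.

(a) f₀ = 2.129e+04 Hz  (b) Q = 0.7189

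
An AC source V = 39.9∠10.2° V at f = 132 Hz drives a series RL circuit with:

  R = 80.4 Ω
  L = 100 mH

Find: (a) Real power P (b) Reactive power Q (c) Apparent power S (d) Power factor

Step 1 — Angular frequency: ω = 2π·f = 2π·132 = 829.4 rad/s.
Step 2 — Component impedances:
  R: Z = R = 80.4 Ω
  L: Z = jωL = j·829.4·0.1 = 0 + j82.94 Ω
Step 3 — Series combination: Z_total = R + L = 80.4 + j82.94 Ω = 115.5∠45.9° Ω.
Step 4 — Source phasor: V = 39.9∠10.2° V = 39.27 + j7.066 V.
Step 5 — Current: I = V / Z = 0.2805 - j0.2015 A = 0.3454∠-35.7° A.
Step 6 — Complex power: S = V·I* = 9.593 + j9.896 VA.
Step 7 — Real power: P = Re(S) = 9.593 W.
Step 8 — Reactive power: Q = Im(S) = 9.896 VAR.
Step 9 — Apparent power: |S| = 13.78 VA.
Step 10 — Power factor: PF = P/|S| = 0.696 (lagging).

(a) P = 9.593 W  (b) Q = 9.896 VAR  (c) S = 13.78 VA  (d) PF = 0.696 (lagging)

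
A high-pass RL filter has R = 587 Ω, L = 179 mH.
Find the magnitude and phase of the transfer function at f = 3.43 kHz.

Step 1 — Angular frequency: ω = 2π·3430 = 2.155e+04 rad/s.
Step 2 — Transfer function: H(jω) = jωL/(R + jωL).
Step 3 — Numerator jωL = j·3858; denominator R + jωL = 587 + j3858.
Step 4 — H = 0.9774 + j0.1487.
Step 5 — Magnitude: |H| = 0.9886 (-0.1 dB); phase: φ = 8.7°.

|H| = 0.9886 (-0.1 dB), φ = 8.7°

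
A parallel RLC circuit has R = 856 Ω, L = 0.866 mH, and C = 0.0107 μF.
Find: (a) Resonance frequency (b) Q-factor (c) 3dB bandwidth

Step 1 — Resonance: ω₀ = 1/√(LC) = 1/√(0.000866·1.07e-08) = 3.285e+05 rad/s.
Step 2 — f₀ = ω₀/(2π) = 5.228e+04 Hz.
Step 3 — Parallel Q: Q = R/(ω₀L) = 856/(3.285e+05·0.000866) = 3.009.
Step 4 — Bandwidth: Δω = ω₀/Q = 1.092e+05 rad/s; BW = Δω/(2π) = 1.738e+04 Hz.

(a) f₀ = 5.228e+04 Hz  (b) Q = 3.009  (c) BW = 1.738e+04 Hz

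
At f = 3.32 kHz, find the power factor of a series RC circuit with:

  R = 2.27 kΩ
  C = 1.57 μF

Step 1 — Angular frequency: ω = 2π·f = 2π·3320 = 2.086e+04 rad/s.
Step 2 — Component impedances:
  R: Z = R = 2270 Ω
  C: Z = 1/(jωC) = -j/(ω·C) = 0 - j30.53 Ω
Step 3 — Series combination: Z_total = R + C = 2270 - j30.53 Ω = 2270∠-0.8° Ω.
Step 4 — Power factor: PF = cos(φ) = Re(Z)/|Z| = 2270/2270.2 = 0.9999.
Step 5 — Type: Im(Z) = -30.53 ⇒ leading (phase φ = -0.8°).

PF = 0.9999 (leading, φ = -0.8°)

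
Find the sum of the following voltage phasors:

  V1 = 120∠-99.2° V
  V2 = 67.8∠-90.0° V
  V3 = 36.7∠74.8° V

Step 1 — Convert each phasor to rectangular form:
  V1 = 120·(cos(-99.2°) + j·sin(-99.2°)) = -19.19 - j118.5 V
  V2 = 67.8·(cos(-90.0°) + j·sin(-90.0°)) = 0 - j67.8 V
  V3 = 36.7·(cos(74.8°) + j·sin(74.8°)) = 9.622 + j35.42 V
Step 2 — Sum components: V_total = -9.563 - j150.8 V.
Step 3 — Convert to polar: |V_total| = 151.1 V, ∠V_total = -93.6°.

V_total = 151.1∠-93.6° V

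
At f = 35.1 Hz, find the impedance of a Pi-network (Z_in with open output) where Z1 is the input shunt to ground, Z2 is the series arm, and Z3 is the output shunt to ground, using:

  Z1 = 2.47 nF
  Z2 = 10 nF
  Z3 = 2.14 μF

Step 1 — Angular frequency: ω = 2π·f = 2π·35.1 = 220.5 rad/s.
Step 2 — Component impedances:
  Z1: Z = 1/(jωC) = -j/(ω·C) = 0 - j1.836e+06 Ω
  Z2: Z = 1/(jωC) = -j/(ω·C) = 0 - j4.534e+05 Ω
  Z3: Z = 1/(jωC) = -j/(ω·C) = 0 - j2119 Ω
Step 3 — With open output, the series arm Z2 and the output shunt Z3 appear in series to ground: Z2 + Z3 = 0 - j4.556e+05 Ω.
Step 4 — Parallel with input shunt Z1: Z_in = Z1 || (Z2 + Z3) = 0 - j3.65e+05 Ω = 3.65e+05∠-90.0° Ω.

Z = 0 - j3.65e+05 Ω = 3.65e+05∠-90.0° Ω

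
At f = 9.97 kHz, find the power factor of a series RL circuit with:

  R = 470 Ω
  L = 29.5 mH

Step 1 — Angular frequency: ω = 2π·f = 2π·9970 = 6.264e+04 rad/s.
Step 2 — Component impedances:
  R: Z = R = 470 Ω
  L: Z = jωL = j·6.264e+04·0.0295 = 0 + j1848 Ω
Step 3 — Series combination: Z_total = R + L = 470 + j1848 Ω = 1907∠75.7° Ω.
Step 4 — Power factor: PF = cos(φ) = Re(Z)/|Z| = 470/1907 = 0.2465.
Step 5 — Type: Im(Z) = 1848 ⇒ lagging (phase φ = 75.7°).

PF = 0.2465 (lagging, φ = 75.7°)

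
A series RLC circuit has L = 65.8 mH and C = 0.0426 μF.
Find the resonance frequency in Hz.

Step 1 — Resonance condition Im(Z)=0 gives ω₀ = 1/√(LC).
Step 2 — ω₀ = 1/√(0.0658·4.26e-08) = 1.889e+04 rad/s.
Step 3 — f₀ = ω₀/(2π) = 3006 Hz.

f₀ = 3006 Hz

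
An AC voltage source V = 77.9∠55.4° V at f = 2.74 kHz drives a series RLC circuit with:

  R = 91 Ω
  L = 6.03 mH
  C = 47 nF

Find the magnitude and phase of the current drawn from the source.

Step 1 — Angular frequency: ω = 2π·f = 2π·2740 = 1.722e+04 rad/s.
Step 2 — Component impedances:
  R: Z = R = 91 Ω
  L: Z = jωL = j·1.722e+04·0.00603 = 0 + j103.8 Ω
  C: Z = 1/(jωC) = -j/(ω·C) = 0 - j1236 Ω
Step 3 — Series combination: Z_total = R + L + C = 91 - j1132 Ω = 1136∠-85.4° Ω.
Step 4 — Source phasor: V = 77.9∠55.4° V = 44.24 + j64.12 V.
Step 5 — Ohm's law: I = V / Z_total = (44.24 + j64.12) / (91 - j1132) = -0.05316 + j0.04335 A.
Step 6 — Convert to polar: |I| = 0.06859 A, ∠I = 140.8°.

I = 0.06859∠140.8° A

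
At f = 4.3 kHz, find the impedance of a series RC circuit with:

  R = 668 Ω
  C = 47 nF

Step 1 — Angular frequency: ω = 2π·f = 2π·4300 = 2.702e+04 rad/s.
Step 2 — Component impedances:
  R: Z = R = 668 Ω
  C: Z = 1/(jωC) = -j/(ω·C) = 0 - j787.5 Ω
Step 3 — Series combination: Z_total = R + C = 668 - j787.5 Ω = 1033∠-49.7° Ω.

Z = 668 - j787.5 Ω = 1033∠-49.7° Ω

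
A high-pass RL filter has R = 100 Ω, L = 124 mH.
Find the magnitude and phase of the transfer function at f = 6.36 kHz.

Step 1 — Angular frequency: ω = 2π·6360 = 3.996e+04 rad/s.
Step 2 — Transfer function: H(jω) = jωL/(R + jωL).
Step 3 — Numerator jωL = j·4955; denominator R + jωL = 100 + j4955.
Step 4 — H = 0.9996 + j0.02017.
Step 5 — Magnitude: |H| = 0.9998 (-0.0 dB); phase: φ = 1.2°.

|H| = 0.9998 (-0.0 dB), φ = 1.2°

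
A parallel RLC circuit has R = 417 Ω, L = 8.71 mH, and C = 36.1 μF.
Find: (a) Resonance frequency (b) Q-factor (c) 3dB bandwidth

Step 1 — Resonance: ω₀ = 1/√(LC) = 1/√(0.00871·3.61e-05) = 1783 rad/s.
Step 2 — f₀ = ω₀/(2π) = 283.8 Hz.
Step 3 — Parallel Q: Q = R/(ω₀L) = 417/(1783·0.00871) = 26.85.
Step 4 — Bandwidth: Δω = ω₀/Q = 66.43 rad/s; BW = Δω/(2π) = 10.57 Hz.

(a) f₀ = 283.8 Hz  (b) Q = 26.85  (c) BW = 10.57 Hz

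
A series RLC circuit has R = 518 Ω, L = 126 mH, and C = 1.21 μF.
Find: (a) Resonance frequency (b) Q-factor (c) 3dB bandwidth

Step 1 — Resonance condition Im(Z)=0 gives ω₀ = 1/√(LC).
Step 2 — ω₀ = 1/√(0.126·1.21e-06) = 2561 rad/s.
Step 3 — f₀ = ω₀/(2π) = 407.6 Hz.
Step 4 — Series Q: Q = ω₀L/R = 2561·0.126/518 = 0.623.
Step 5 — 3dB bandwidth: Δω = ω₀/Q = 4111 rad/s; BW = Δω/(2π) = 654.3 Hz.

(a) f₀ = 407.6 Hz  (b) Q = 0.623  (c) BW = 654.3 Hz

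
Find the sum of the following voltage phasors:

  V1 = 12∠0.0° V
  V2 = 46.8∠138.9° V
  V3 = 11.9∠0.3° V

Step 1 — Convert each phasor to rectangular form:
  V1 = 12·(cos(0.0°) + j·sin(0.0°)) = 12 V
  V2 = 46.8·(cos(138.9°) + j·sin(138.9°)) = -35.27 + j30.77 V
  V3 = 11.9·(cos(0.3°) + j·sin(0.3°)) = 11.9 + j0.06231 V
Step 2 — Sum components: V_total = -11.37 + j30.83 V.
Step 3 — Convert to polar: |V_total| = 32.86 V, ∠V_total = 110.2°.

V_total = 32.86∠110.2° V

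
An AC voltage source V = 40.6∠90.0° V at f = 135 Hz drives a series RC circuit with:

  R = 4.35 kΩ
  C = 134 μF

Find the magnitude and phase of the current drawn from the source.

Step 1 — Angular frequency: ω = 2π·f = 2π·135 = 848.2 rad/s.
Step 2 — Component impedances:
  R: Z = R = 4350 Ω
  C: Z = 1/(jωC) = -j/(ω·C) = 0 - j8.798 Ω
Step 3 — Series combination: Z_total = R + C = 4350 - j8.798 Ω = 4350∠-0.1° Ω.
Step 4 — Source phasor: V = 40.6∠90.0° V = 0 + j40.6 V.
Step 5 — Ohm's law: I = V / Z_total = (0 + j40.6) / (4350 - j8.798) = -1.888e-05 + j0.009333 A.
Step 6 — Convert to polar: |I| = 0.009333 A, ∠I = 90.1°.

I = 0.009333∠90.1° A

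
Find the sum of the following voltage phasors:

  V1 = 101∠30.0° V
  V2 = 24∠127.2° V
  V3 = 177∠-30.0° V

Step 1 — Convert each phasor to rectangular form:
  V1 = 101·(cos(30.0°) + j·sin(30.0°)) = 87.47 + j50.5 V
  V2 = 24·(cos(127.2°) + j·sin(127.2°)) = -14.51 + j19.12 V
  V3 = 177·(cos(-30.0°) + j·sin(-30.0°)) = 153.3 - j88.5 V
Step 2 — Sum components: V_total = 226.2 - j18.88 V.
Step 3 — Convert to polar: |V_total| = 227 V, ∠V_total = -4.8°.

V_total = 227∠-4.8° V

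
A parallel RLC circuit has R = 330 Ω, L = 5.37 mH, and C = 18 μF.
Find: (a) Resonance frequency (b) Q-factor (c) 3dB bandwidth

Step 1 — Resonance: ω₀ = 1/√(LC) = 1/√(0.00537·1.8e-05) = 3216 rad/s.
Step 2 — f₀ = ω₀/(2π) = 511.9 Hz.
Step 3 — Parallel Q: Q = R/(ω₀L) = 330/(3216·0.00537) = 19.11.
Step 4 — Bandwidth: Δω = ω₀/Q = 168.4 rad/s; BW = Δω/(2π) = 26.79 Hz.

(a) f₀ = 511.9 Hz  (b) Q = 19.11  (c) BW = 26.79 Hz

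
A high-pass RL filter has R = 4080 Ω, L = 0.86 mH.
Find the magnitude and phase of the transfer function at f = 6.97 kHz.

Step 1 — Angular frequency: ω = 2π·6970 = 4.379e+04 rad/s.
Step 2 — Transfer function: H(jω) = jωL/(R + jωL).
Step 3 — Numerator jωL = j·37.66; denominator R + jωL = 4080 + j37.66.
Step 4 — H = 8.52e-05 + j0.00923.
Step 5 — Magnitude: |H| = 0.009231 (-40.7 dB); phase: φ = 89.5°.

|H| = 0.009231 (-40.7 dB), φ = 89.5°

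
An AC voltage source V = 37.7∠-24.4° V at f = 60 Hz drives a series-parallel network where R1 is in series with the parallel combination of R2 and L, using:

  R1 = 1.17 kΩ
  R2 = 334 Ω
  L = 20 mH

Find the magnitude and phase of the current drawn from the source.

Step 1 — Angular frequency: ω = 2π·f = 2π·60 = 377 rad/s.
Step 2 — Component impedances:
  R1: Z = R = 1170 Ω
  R2: Z = R = 334 Ω
  L: Z = jωL = j·377·0.02 = 0 + j7.54 Ω
Step 3 — Parallel branch: R2 || L = 1/(1/R2 + 1/L) = 0.1701 + j7.536 Ω.
Step 4 — Series with R1: Z_total = R1 + (R2 || L) = 1170 + j7.536 Ω = 1170∠0.4° Ω.
Step 5 — Source phasor: V = 37.7∠-24.4° V = 34.33 - j15.57 V.
Step 6 — Ohm's law: I = V / Z_total = (34.33 - j15.57) / (1170 + j7.536) = 0.02925 - j0.0135 A.
Step 7 — Convert to polar: |I| = 0.03222 A, ∠I = -24.8°.

I = 0.03222∠-24.8° A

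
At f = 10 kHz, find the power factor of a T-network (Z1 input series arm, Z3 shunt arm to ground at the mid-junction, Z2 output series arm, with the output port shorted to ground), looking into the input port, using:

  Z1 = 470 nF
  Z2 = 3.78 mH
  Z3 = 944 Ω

Step 1 — Angular frequency: ω = 2π·f = 2π·1e+04 = 6.283e+04 rad/s.
Step 2 — Component impedances:
  Z1: Z = 1/(jωC) = -j/(ω·C) = 0 - j33.86 Ω
  Z2: Z = jωL = j·6.283e+04·0.00378 = 0 + j237.5 Ω
  Z3: Z = R = 944 Ω
Step 3 — With the output port shorted to ground, the output series arm Z2 runs from the junction to ground; the shunt arm Z3 also runs from the junction to ground. They appear in parallel: Z3 || Z2 = 56.2 + j223.4 Ω.
Step 4 — Series with input arm Z1: Z_in = Z1 + (Z3 || Z2) = 56.2 + j189.5 Ω = 197.7∠73.5° Ω.
Step 5 — Power factor: PF = cos(φ) = Re(Z)/|Z| = 56.2/197.7 = 0.2843.
Step 6 — Type: Im(Z) = 189.5 ⇒ lagging (phase φ = 73.5°).

PF = 0.2843 (lagging, φ = 73.5°)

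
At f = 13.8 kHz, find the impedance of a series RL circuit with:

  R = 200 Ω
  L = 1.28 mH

Step 1 — Angular frequency: ω = 2π·f = 2π·1.38e+04 = 8.671e+04 rad/s.
Step 2 — Component impedances:
  R: Z = R = 200 Ω
  L: Z = jωL = j·8.671e+04·0.00128 = 0 + j111 Ω
Step 3 — Series combination: Z_total = R + L = 200 + j111 Ω = 228.7∠29.0° Ω.

Z = 200 + j111 Ω = 228.7∠29.0° Ω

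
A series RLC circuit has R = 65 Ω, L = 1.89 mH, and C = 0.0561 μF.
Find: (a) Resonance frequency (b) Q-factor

Step 1 — Resonance condition Im(Z)=0 gives ω₀ = 1/√(LC).
Step 2 — ω₀ = 1/√(0.00189·5.61e-08) = 9.712e+04 rad/s.
Step 3 — f₀ = ω₀/(2π) = 1.546e+04 Hz.
Step 4 — Series Q: Q = ω₀L/R = 9.712e+04·0.00189/65 = 2.824.

(a) f₀ = 1.546e+04 Hz  (b) Q = 2.824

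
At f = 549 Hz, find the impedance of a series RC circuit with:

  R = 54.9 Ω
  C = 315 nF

Step 1 — Angular frequency: ω = 2π·f = 2π·549 = 3449 rad/s.
Step 2 — Component impedances:
  R: Z = R = 54.9 Ω
  C: Z = 1/(jωC) = -j/(ω·C) = 0 - j920.3 Ω
Step 3 — Series combination: Z_total = R + C = 54.9 - j920.3 Ω = 922∠-86.6° Ω.

Z = 54.9 - j920.3 Ω = 922∠-86.6° Ω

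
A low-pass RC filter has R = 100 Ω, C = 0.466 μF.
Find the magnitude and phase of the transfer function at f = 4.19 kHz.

Step 1 — Angular frequency: ω = 2π·4190 = 2.633e+04 rad/s.
Step 2 — Transfer function: H(jω) = 1/(1 + jωRC).
Step 3 — Denominator: 1 + jωRC = 1 + j·2.633e+04·100·4.66e-07 = 1 + j1.227.
Step 4 — H = 0.3992 - j0.4897.
Step 5 — Magnitude: |H| = 0.6318 (-4.0 dB); phase: φ = -50.8°.

|H| = 0.6318 (-4.0 dB), φ = -50.8°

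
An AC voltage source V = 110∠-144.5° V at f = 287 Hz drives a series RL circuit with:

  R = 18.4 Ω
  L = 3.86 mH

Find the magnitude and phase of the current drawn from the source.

Step 1 — Angular frequency: ω = 2π·f = 2π·287 = 1803 rad/s.
Step 2 — Component impedances:
  R: Z = R = 18.4 Ω
  L: Z = jωL = j·1803·0.00386 = 0 + j6.961 Ω
Step 3 — Series combination: Z_total = R + L = 18.4 + j6.961 Ω = 19.67∠20.7° Ω.
Step 4 — Source phasor: V = 110∠-144.5° V = -89.55 - j63.88 V.
Step 5 — Ohm's law: I = V / Z_total = (-89.55 - j63.88) / (18.4 + j6.961) = -5.407 - j1.426 A.
Step 6 — Convert to polar: |I| = 5.592 A, ∠I = -165.2°.

I = 5.592∠-165.2° A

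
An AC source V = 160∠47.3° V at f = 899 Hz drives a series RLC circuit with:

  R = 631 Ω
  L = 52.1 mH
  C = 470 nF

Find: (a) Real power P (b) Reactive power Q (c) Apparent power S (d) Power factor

Step 1 — Angular frequency: ω = 2π·f = 2π·899 = 5649 rad/s.
Step 2 — Component impedances:
  R: Z = R = 631 Ω
  L: Z = jωL = j·5649·0.0521 = 0 + j294.3 Ω
  C: Z = 1/(jωC) = -j/(ω·C) = 0 - j376.7 Ω
Step 3 — Series combination: Z_total = R + L + C = 631 - j82.38 Ω = 636.4∠-7.4° Ω.
Step 4 — Source phasor: V = 160∠47.3° V = 108.5 + j117.6 V.
Step 5 — Current: I = V / Z = 0.1452 + j0.2053 A = 0.2514∠54.7° A.
Step 6 — Complex power: S = V·I* = 39.89 - j5.208 VA.
Step 7 — Real power: P = Re(S) = 39.89 W.
Step 8 — Reactive power: Q = Im(S) = -5.208 VAR.
Step 9 — Apparent power: |S| = 40.23 VA.
Step 10 — Power factor: PF = P/|S| = 0.9916 (leading).

(a) P = 39.89 W  (b) Q = -5.208 VAR  (c) S = 40.23 VA  (d) PF = 0.9916 (leading)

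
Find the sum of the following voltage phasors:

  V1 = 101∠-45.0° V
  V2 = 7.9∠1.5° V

Step 1 — Convert each phasor to rectangular form:
  V1 = 101·(cos(-45.0°) + j·sin(-45.0°)) = 71.42 - j71.42 V
  V2 = 7.9·(cos(1.5°) + j·sin(1.5°)) = 7.897 + j0.2068 V
Step 2 — Sum components: V_total = 79.32 - j71.21 V.
Step 3 — Convert to polar: |V_total| = 106.6 V, ∠V_total = -41.9°.

V_total = 106.6∠-41.9° V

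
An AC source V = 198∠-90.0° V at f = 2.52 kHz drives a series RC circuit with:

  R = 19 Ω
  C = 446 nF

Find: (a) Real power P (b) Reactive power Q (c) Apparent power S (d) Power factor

Step 1 — Angular frequency: ω = 2π·f = 2π·2520 = 1.583e+04 rad/s.
Step 2 — Component impedances:
  R: Z = R = 19 Ω
  C: Z = 1/(jωC) = -j/(ω·C) = 0 - j141.6 Ω
Step 3 — Series combination: Z_total = R + C = 19 - j141.6 Ω = 142.9∠-82.4° Ω.
Step 4 — Source phasor: V = 198∠-90.0° V = 0 - j198 V.
Step 5 — Current: I = V / Z = 1.374 - j0.1843 A = 1.386∠-7.6° A.
Step 6 — Complex power: S = V·I* = 36.49 - j272 VA.
Step 7 — Real power: P = Re(S) = 36.49 W.
Step 8 — Reactive power: Q = Im(S) = -272 VAR.
Step 9 — Apparent power: |S| = 274.4 VA.
Step 10 — Power factor: PF = P/|S| = 0.133 (leading).

(a) P = 36.49 W  (b) Q = -272 VAR  (c) S = 274.4 VA  (d) PF = 0.133 (leading)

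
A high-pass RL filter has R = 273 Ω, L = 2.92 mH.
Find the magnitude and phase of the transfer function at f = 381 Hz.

Step 1 — Angular frequency: ω = 2π·381 = 2394 rad/s.
Step 2 — Transfer function: H(jω) = jωL/(R + jωL).
Step 3 — Numerator jωL = j·6.99; denominator R + jωL = 273 + j6.99.
Step 4 — H = 0.0006552 + j0.02559.
Step 5 — Magnitude: |H| = 0.0256 (-31.8 dB); phase: φ = 88.5°.

|H| = 0.0256 (-31.8 dB), φ = 88.5°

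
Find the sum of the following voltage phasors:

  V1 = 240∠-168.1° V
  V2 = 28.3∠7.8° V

Step 1 — Convert each phasor to rectangular form:
  V1 = 240·(cos(-168.1°) + j·sin(-168.1°)) = -234.8 - j49.49 V
  V2 = 28.3·(cos(7.8°) + j·sin(7.8°)) = 28.04 + j3.841 V
Step 2 — Sum components: V_total = -206.8 - j45.65 V.
Step 3 — Convert to polar: |V_total| = 211.8 V, ∠V_total = -167.6°.

V_total = 211.8∠-167.6° V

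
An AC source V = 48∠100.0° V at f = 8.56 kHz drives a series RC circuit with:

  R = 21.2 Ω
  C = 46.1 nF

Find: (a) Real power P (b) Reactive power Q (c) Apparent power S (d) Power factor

Step 1 — Angular frequency: ω = 2π·f = 2π·8560 = 5.378e+04 rad/s.
Step 2 — Component impedances:
  R: Z = R = 21.2 Ω
  C: Z = 1/(jωC) = -j/(ω·C) = 0 - j403.3 Ω
Step 3 — Series combination: Z_total = R + C = 21.2 - j403.3 Ω = 403.9∠-87.0° Ω.
Step 4 — Source phasor: V = 48∠100.0° V = -8.335 + j47.27 V.
Step 5 — Current: I = V / Z = -0.118 - j0.01447 A = 0.1188∠-173.0° A.
Step 6 — Complex power: S = V·I* = 0.2995 - j5.697 VA.
Step 7 — Real power: P = Re(S) = 0.2995 W.
Step 8 — Reactive power: Q = Im(S) = -5.697 VAR.
Step 9 — Apparent power: |S| = 5.705 VA.
Step 10 — Power factor: PF = P/|S| = 0.05249 (leading).

(a) P = 0.2995 W  (b) Q = -5.697 VAR  (c) S = 5.705 VA  (d) PF = 0.05249 (leading)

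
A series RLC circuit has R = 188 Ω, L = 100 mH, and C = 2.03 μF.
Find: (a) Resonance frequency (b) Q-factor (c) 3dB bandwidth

Step 1 — Resonance condition Im(Z)=0 gives ω₀ = 1/√(LC).
Step 2 — ω₀ = 1/√(0.1·2.03e-06) = 2219 rad/s.
Step 3 — f₀ = ω₀/(2π) = 353.2 Hz.
Step 4 — Series Q: Q = ω₀L/R = 2219·0.1/188 = 1.181.
Step 5 — 3dB bandwidth: Δω = ω₀/Q = 1880 rad/s; BW = Δω/(2π) = 299.2 Hz.

(a) f₀ = 353.2 Hz  (b) Q = 1.181  (c) BW = 299.2 Hz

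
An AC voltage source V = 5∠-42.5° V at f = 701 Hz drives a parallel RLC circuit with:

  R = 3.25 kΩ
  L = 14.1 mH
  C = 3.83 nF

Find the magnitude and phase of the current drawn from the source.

Step 1 — Angular frequency: ω = 2π·f = 2π·701 = 4405 rad/s.
Step 2 — Component impedances:
  R: Z = R = 3250 Ω
  L: Z = jωL = j·4405·0.0141 = 0 + j62.1 Ω
  C: Z = 1/(jωC) = -j/(ω·C) = 0 - j5.928e+04 Ω
Step 3 — Parallel combination: 1/Z_total = 1/R + 1/L + 1/C; Z_total = 1.189 + j62.15 Ω = 62.16∠88.9° Ω.
Step 4 — Source phasor: V = 5∠-42.5° V = 3.686 - j3.378 V.
Step 5 — Ohm's law: I = V / Z_total = (3.686 - j3.378) / (1.189 + j62.15) = -0.0532 - j0.06034 A.
Step 6 — Convert to polar: |I| = 0.08044 A, ∠I = -131.4°.

I = 0.08044∠-131.4° A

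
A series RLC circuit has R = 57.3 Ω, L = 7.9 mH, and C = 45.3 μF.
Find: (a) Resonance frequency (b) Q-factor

Step 1 — Resonance condition Im(Z)=0 gives ω₀ = 1/√(LC).
Step 2 — ω₀ = 1/√(0.0079·4.53e-05) = 1672 rad/s.
Step 3 — f₀ = ω₀/(2π) = 266 Hz.
Step 4 — Series Q: Q = ω₀L/R = 1672·0.0079/57.3 = 0.2305.

(a) f₀ = 266 Hz  (b) Q = 0.2305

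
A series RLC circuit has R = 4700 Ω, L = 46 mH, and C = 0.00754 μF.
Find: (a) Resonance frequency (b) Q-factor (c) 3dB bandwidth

Step 1 — Resonance condition Im(Z)=0 gives ω₀ = 1/√(LC).
Step 2 — ω₀ = 1/√(0.046·7.54e-09) = 5.37e+04 rad/s.
Step 3 — f₀ = ω₀/(2π) = 8546 Hz.
Step 4 — Series Q: Q = ω₀L/R = 5.37e+04·0.046/4700 = 0.5255.
Step 5 — 3dB bandwidth: Δω = ω₀/Q = 1.022e+05 rad/s; BW = Δω/(2π) = 1.626e+04 Hz.

(a) f₀ = 8546 Hz  (b) Q = 0.5255  (c) BW = 1.626e+04 Hz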